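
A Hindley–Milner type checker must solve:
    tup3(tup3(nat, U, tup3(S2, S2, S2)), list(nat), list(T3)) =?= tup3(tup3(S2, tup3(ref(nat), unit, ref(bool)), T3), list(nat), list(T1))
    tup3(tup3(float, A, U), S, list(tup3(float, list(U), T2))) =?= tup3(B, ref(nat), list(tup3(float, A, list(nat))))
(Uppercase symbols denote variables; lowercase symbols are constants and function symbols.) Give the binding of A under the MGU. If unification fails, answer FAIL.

list(tup3(ref(nat), unit, ref(bool)))

Decompose tup3/3: tup3(nat, U, tup3(S2, S2, S2)) =?= tup3(S2, tup3(ref(nat), unit, ref(bool)), T3),  list(nat) =?= list(nat),  list(T3) =?= list(T1).
Decompose tup3/3: nat =?= S2,  U =?= tup3(ref(nat), unit, ref(bool)),  tup3(S2, S2, S2) =?= T3.
Bind S2 := nat; substituting into the one remaining equation that mentions S2 gives: tup3(nat, nat, nat) =?= T3.
Bind U := tup3(ref(nat), unit, ref(bool)); substituting into the one remaining equation that mentions U gives: tup3(tup3(float, A, tup3(ref(nat), unit, ref(bool))), S, list(tup3(float, list(tup3(ref(nat), unit, ref(bool))), T2))) =?= tup3(B, ref(nat), list(tup3(float, A, list(nat)))).
Bind T3 := tup3(nat, nat, nat); substituting into the one remaining equation that mentions T3 gives: list(tup3(nat, nat, nat)) =?= list(T1).
Delete trivial equation list(nat) =?= list(nat).
Decompose list/1: tup3(nat, nat, nat) =?= T1.
Bind T1 := tup3(nat, nat, nat); no other remaining equation mentions T1.
Decompose tup3/3: tup3(float, A, tup3(ref(nat), unit, ref(bool))) =?= B,  S =?= ref(nat),  list(tup3(float, list(tup3(ref(nat), unit, ref(bool))), T2)) =?= list(tup3(float, A, list(nat))).
Bind B := tup3(float, A, tup3(ref(nat), unit, ref(bool))); no other remaining equation mentions B.
Bind S := ref(nat); no other remaining equation mentions S.
Decompose list/1: tup3(float, list(tup3(ref(nat), unit, ref(bool))), T2) =?= tup3(float, A, list(nat)).
Decompose tup3/3: float =?= float,  list(tup3(ref(nat), unit, ref(bool))) =?= A,  T2 =?= list(nat).
Delete trivial equation float =?= float.
Bind A := list(tup3(ref(nat), unit, ref(bool))); no other remaining equation mentions A. Substituting into the earlier binding gives B := tup3(float, list(tup3(ref(nat), unit, ref(bool))), tup3(ref(nat), unit, ref(bool))).
Bind T2 := list(nat).
MGU = { S2 ↦ nat, U ↦ tup3(ref(nat), unit, ref(bool)), T3 ↦ tup3(nat, nat, nat), T1 ↦ tup3(nat, nat, nat), B ↦ tup3(float, list(tup3(ref(nat), unit, ref(bool))), tup3(ref(nat), unit, ref(bool))), S ↦ ref(nat), A ↦ list(tup3(ref(nat), unit, ref(bool))), T2 ↦ list(nat) }, so A ↦ list(tup3(ref(nat), unit, ref(bool))).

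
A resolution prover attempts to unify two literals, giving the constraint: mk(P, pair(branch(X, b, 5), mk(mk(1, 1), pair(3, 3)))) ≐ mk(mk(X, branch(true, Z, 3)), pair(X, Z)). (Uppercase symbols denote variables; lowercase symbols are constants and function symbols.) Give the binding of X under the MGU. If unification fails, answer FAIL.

Decompose mk/2: P ≐ mk(X, branch(true, Z, 3)),  pair(branch(X, b, 5), mk(mk(1, 1), pair(3, 3))) ≐ pair(X, Z).
Bind P := mk(X, branch(true, Z, 3)); no other remaining equation mentions P.
Decompose pair/2: branch(X, b, 5) ≐ X,  mk(mk(1, 1), pair(3, 3)) ≐ Z.
Occurs check fails: X occurs in branch(X, b, 5); the equation X ≐ branch(X, b, 5) has no finite solution.

FAIL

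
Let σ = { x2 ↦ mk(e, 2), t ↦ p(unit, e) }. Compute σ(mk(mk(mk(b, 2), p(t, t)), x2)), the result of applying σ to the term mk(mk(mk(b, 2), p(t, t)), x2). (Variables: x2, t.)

mk(mk(mk(b, 2), p(p(unit, e), p(unit, e))), mk(e, 2))

Replace each occurrence of x2 with mk(e, 2).
Replace each occurrence of t with p(unit, e).
Result: mk(mk(mk(b, 2), p(p(unit, e), p(unit, e))), mk(e, 2)).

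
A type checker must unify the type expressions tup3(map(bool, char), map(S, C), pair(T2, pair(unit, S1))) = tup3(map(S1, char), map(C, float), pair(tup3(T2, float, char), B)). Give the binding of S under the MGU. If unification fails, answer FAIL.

FAIL

Decompose tup3/3: map(bool, char) = map(S1, char),  map(S, C) = map(C, float),  pair(T2, pair(unit, S1)) = pair(tup3(T2, float, char), B).
Decompose map/2: bool = S1,  char = char.
Bind S1 := bool; substituting into the one remaining equation that mentions S1 gives: pair(T2, pair(unit, bool)) = pair(tup3(T2, float, char), B).
Delete trivial equation char = char.
Decompose map/2: S = C,  C = float.
Bind S := C; no other remaining equation mentions S.
Bind C := float; no other remaining equation mentions C. Substituting into the earlier binding gives S := float.
Decompose pair/2: T2 = tup3(T2, float, char),  pair(unit, bool) = B.
Occurs check fails: T2 occurs in tup3(T2, float, char); the equation T2 = tup3(T2, float, char) has no finite solution.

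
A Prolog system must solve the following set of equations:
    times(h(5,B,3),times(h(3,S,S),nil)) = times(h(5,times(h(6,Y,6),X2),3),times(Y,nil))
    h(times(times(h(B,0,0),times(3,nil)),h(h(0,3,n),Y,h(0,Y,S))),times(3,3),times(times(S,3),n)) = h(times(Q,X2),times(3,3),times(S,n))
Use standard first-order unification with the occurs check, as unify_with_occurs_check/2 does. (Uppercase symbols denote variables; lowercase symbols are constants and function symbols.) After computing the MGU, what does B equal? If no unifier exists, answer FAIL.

Decompose times/2: h(5,B,3) = h(5,times(h(6,Y,6),X2),3),  times(h(3,S,S),nil) = times(Y,nil).
Decompose h/3: 5 = 5,  B = times(h(6,Y,6),X2),  3 = 3.
Delete trivial equation 5 = 5.
Bind B := times(h(6,Y,6),X2); substituting into the one remaining equation that mentions B gives: h(times(times(h(times(h(6,Y,6),X2),0,0),times(3,nil)),h(h(0,3,n),Y,h(0,Y,S))),times(3,3),times(times(S,3),n)) = h(times(Q,X2),times(3,3),times(S,n)).
Delete trivial equation 3 = 3.
Decompose times/2: h(3,S,S) = Y,  nil = nil.
Bind Y := h(3,S,S); substituting into the one remaining equation that mentions Y gives: h(times(times(h(times(h(6,h(3,S,S),6),X2),0,0),times(3,nil)),h(h(0,3,n),h(3,S,S),h(0,h(3,S,S),S))),times(3,3),times(times(S,3),n)) = h(times(Q,X2),times(3,3),times(S,n)). Substituting into the earlier binding gives B := times(h(6,h(3,S,S),6),X2).
Delete trivial equation nil = nil.
Decompose h/3: times(times(h(times(h(6,h(3,S,S),6),X2),0,0),times(3,nil)),h(h(0,3,n),h(3,S,S),h(0,h(3,S,S),S))) = times(Q,X2),  times(3,3) = times(3,3),  times(times(S,3),n) = times(S,n).
Decompose times/2: times(h(times(h(6,h(3,S,S),6),X2),0,0),times(3,nil)) = Q,  h(h(0,3,n),h(3,S,S),h(0,h(3,S,S),S)) = X2.
Bind Q := times(h(times(h(6,h(3,S,S),6),X2),0,0),times(3,nil)); no other remaining equation mentions Q.
Bind X2 := h(h(0,3,n),h(3,S,S),h(0,h(3,S,S),S)); no other remaining equation mentions X2. Substituting into the earlier bindings gives B := times(h(6,h(3,S,S),6),h(h(0,3,n),h(3,S,S),h(0,h(3,S,S),S))), Q := times(h(times(h(6,h(3,S,S),6),h(h(0,3,n),h(3,S,S),h(0,h(3,S,S),S))),0,0),times(3,nil)).
Delete trivial equation times(3,3) = times(3,3).
Decompose times/2: times(S,3) = S,  n = n.
Occurs check fails: S occurs in times(S,3); the equation S = times(S,3) has no finite solution.

FAIL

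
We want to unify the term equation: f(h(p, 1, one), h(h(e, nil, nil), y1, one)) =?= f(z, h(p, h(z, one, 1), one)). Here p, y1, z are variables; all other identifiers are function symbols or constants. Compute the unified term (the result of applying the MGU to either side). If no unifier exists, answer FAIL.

f(h(h(e, nil, nil), 1, one), h(h(e, nil, nil), h(h(h(e, nil, nil), 1, one), one, 1), one))

Decompose f/2: h(p, 1, one) =?= z,  h(h(e, nil, nil), y1, one) =?= h(p, h(z, one, 1), one).
Bind z := h(p, 1, one); substituting into the remaining equation gives: h(h(e, nil, nil), y1, one) =?= h(p, h(h(p, 1, one), one, 1), one).
Decompose h/3: h(e, nil, nil) =?= p,  y1 =?= h(h(p, 1, one), one, 1),  one =?= one.
Bind p := h(e, nil, nil); substituting into the one remaining equation that mentions p gives: y1 =?= h(h(h(e, nil, nil), 1, one), one, 1). Substituting into the earlier binding gives z := h(h(e, nil, nil), 1, one).
Bind y1 := h(h(h(e, nil, nil), 1, one), one, 1); no other remaining equation mentions y1.
Delete trivial equation one =?= one.
Applying the MGU to either side gives f(h(h(e, nil, nil), 1, one), h(h(e, nil, nil), h(h(h(e, nil, nil), 1, one), one, 1), one)).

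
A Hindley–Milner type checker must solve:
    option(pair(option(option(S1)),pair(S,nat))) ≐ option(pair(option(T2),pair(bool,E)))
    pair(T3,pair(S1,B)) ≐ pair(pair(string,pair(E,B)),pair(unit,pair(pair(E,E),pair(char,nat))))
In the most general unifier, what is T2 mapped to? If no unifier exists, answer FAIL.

option(unit)

Decompose option/1: pair(option(option(S1)),pair(S,nat)) ≐ pair(option(T2),pair(bool,E)).
Decompose pair/2: option(option(S1)) ≐ option(T2),  pair(S,nat) ≐ pair(bool,E).
Decompose option/1: option(S1) ≐ T2.
Bind T2 := option(S1); no other remaining equation mentions T2.
Decompose pair/2: S ≐ bool,  nat ≐ E.
Bind S := bool; no other remaining equation mentions S.
Bind E := nat; substituting into the remaining equation gives: pair(T3,pair(S1,B)) ≐ pair(pair(string,pair(nat,B)),pair(unit,pair(pair(nat,nat),pair(char,nat)))).
Decompose pair/2: T3 ≐ pair(string,pair(nat,B)),  pair(S1,B) ≐ pair(unit,pair(pair(nat,nat),pair(char,nat))).
Bind T3 := pair(string,pair(nat,B)); no other remaining equation mentions T3.
Decompose pair/2: S1 ≐ unit,  B ≐ pair(pair(nat,nat),pair(char,nat)).
Bind S1 := unit; no other remaining equation mentions S1. Substituting into the earlier binding gives T2 := option(unit).
Bind B := pair(pair(nat,nat),pair(char,nat)). Substituting into the earlier binding gives T3 := pair(string,pair(nat,pair(pair(nat,nat),pair(char,nat)))).
MGU = { T2 ↦ option(unit), S ↦ bool, E ↦ nat, T3 ↦ pair(string,pair(nat,pair(pair(nat,nat),pair(char,nat)))), S1 ↦ unit, B ↦ pair(pair(nat,nat),pair(char,nat)) }, so T2 ↦ option(unit).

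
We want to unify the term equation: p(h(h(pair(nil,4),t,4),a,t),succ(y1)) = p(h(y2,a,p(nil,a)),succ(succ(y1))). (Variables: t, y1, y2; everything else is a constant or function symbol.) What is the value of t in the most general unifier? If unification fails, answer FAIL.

FAIL

Decompose p/2: h(h(pair(nil,4),t,4),a,t) = h(y2,a,p(nil,a)),  succ(y1) = succ(succ(y1)).
Decompose h/3: h(pair(nil,4),t,4) = y2,  a = a,  t = p(nil,a).
Bind y2 := h(pair(nil,4),t,4); no other remaining equation mentions y2.
Delete trivial equation a = a.
Bind t := p(nil,a); no other remaining equation mentions t. Substituting into the earlier binding gives y2 := h(pair(nil,4),p(nil,a),4).
Decompose succ/1: y1 = succ(y1).
Occurs check fails: y1 occurs in succ(y1); the equation y1 = succ(y1) has no finite solution.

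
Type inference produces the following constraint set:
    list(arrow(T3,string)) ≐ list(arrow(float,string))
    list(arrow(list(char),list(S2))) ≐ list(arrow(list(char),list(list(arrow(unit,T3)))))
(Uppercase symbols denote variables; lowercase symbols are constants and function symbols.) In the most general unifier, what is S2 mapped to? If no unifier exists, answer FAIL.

Decompose list/1: arrow(T3,string) ≐ arrow(float,string).
Decompose arrow/2: T3 ≐ float,  string ≐ string.
Bind T3 := float; substituting into the one remaining equation that mentions T3 gives: list(arrow(list(char),list(S2))) ≐ list(arrow(list(char),list(list(arrow(unit,float))))).
Delete trivial equation string ≐ string.
Decompose list/1: arrow(list(char),list(S2)) ≐ arrow(list(char),list(list(arrow(unit,float)))).
Decompose arrow/2: list(char) ≐ list(char),  list(S2) ≐ list(list(arrow(unit,float))).
Delete trivial equation list(char) ≐ list(char).
Decompose list/1: S2 ≐ list(arrow(unit,float)).
Bind S2 := list(arrow(unit,float)).
MGU = { T3 := float, S2 := list(arrow(unit,float)) }, so S2 := list(arrow(unit,float)).

list(arrow(unit,float))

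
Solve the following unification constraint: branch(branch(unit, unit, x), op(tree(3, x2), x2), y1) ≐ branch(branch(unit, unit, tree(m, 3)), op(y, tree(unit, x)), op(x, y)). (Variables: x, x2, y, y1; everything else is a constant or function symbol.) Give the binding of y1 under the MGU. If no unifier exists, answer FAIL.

Decompose branch/3: branch(unit, unit, x) ≐ branch(unit, unit, tree(m, 3)),  op(tree(3, x2), x2) ≐ op(y, tree(unit, x)),  y1 ≐ op(x, y).
Decompose branch/3: unit ≐ unit,  unit ≐ unit,  x ≐ tree(m, 3).
Delete trivial equation unit ≐ unit.
Delete trivial equation unit ≐ unit.
Bind x := tree(m, 3); substituting into the remaining equations gives: op(tree(3, x2), x2) ≐ op(y, tree(unit, tree(m, 3))),  y1 ≐ op(tree(m, 3), y).
Decompose op/2: tree(3, x2) ≐ y,  x2 ≐ tree(unit, tree(m, 3)).
Bind y := tree(3, x2); substituting into the one remaining equation that mentions y gives: y1 ≐ op(tree(m, 3), tree(3, x2)).
Bind x2 := tree(unit, tree(m, 3)); substituting into the remaining equation gives: y1 ≐ op(tree(m, 3), tree(3, tree(unit, tree(m, 3)))). Substituting into the earlier binding gives y := tree(3, tree(unit, tree(m, 3))).
Bind y1 := op(tree(m, 3), tree(3, tree(unit, tree(m, 3)))).
MGU = { x := tree(m, 3), y := tree(3, tree(unit, tree(m, 3))), x2 := tree(unit, tree(m, 3)), y1 := op(tree(m, 3), tree(3, tree(unit, tree(m, 3)))) }, so y1 := op(tree(m, 3), tree(3, tree(unit, tree(m, 3)))).

op(tree(m, 3), tree(3, tree(unit, tree(m, 3))))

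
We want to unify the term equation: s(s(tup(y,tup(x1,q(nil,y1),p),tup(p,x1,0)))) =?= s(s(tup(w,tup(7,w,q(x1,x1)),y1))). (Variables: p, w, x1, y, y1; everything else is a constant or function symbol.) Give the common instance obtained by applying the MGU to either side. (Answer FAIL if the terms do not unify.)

s(s(tup(q(nil,tup(q(7,7),7,0)),tup(7,q(nil,tup(q(7,7),7,0)),q(7,7)),tup(q(7,7),7,0))))

Decompose s/1: s(tup(y,tup(x1,q(nil,y1),p),tup(p,x1,0))) =?= s(tup(w,tup(7,w,q(x1,x1)),y1)).
Decompose s/1: tup(y,tup(x1,q(nil,y1),p),tup(p,x1,0)) =?= tup(w,tup(7,w,q(x1,x1)),y1).
Decompose tup/3: y =?= w,  tup(x1,q(nil,y1),p) =?= tup(7,w,q(x1,x1)),  tup(p,x1,0) =?= y1.
Bind y := w; no other remaining equation mentions y.
Decompose tup/3: x1 =?= 7,  q(nil,y1) =?= w,  p =?= q(x1,x1).
Bind x1 := 7; substituting into the 2 remaining equations that mention x1 gives: p =?= q(7,7),  tup(p,7,0) =?= y1.
Bind w := q(nil,y1); no other remaining equation mentions w. Substituting into the earlier binding gives y := q(nil,y1).
Bind p := q(7,7); substituting into the remaining equation gives: tup(q(7,7),7,0) =?= y1.
Bind y1 := tup(q(7,7),7,0). Substituting into the earlier bindings gives y := q(nil,tup(q(7,7),7,0)), w := q(nil,tup(q(7,7),7,0)).
Applying the MGU to either side gives s(s(tup(q(nil,tup(q(7,7),7,0)),tup(7,q(nil,tup(q(7,7),7,0)),q(7,7)),tup(q(7,7),7,0)))).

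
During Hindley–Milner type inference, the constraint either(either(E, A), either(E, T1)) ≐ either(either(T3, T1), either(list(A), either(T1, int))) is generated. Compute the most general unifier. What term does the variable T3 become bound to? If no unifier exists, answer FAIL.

Decompose either/2: either(E, A) ≐ either(T3, T1),  either(E, T1) ≐ either(list(A), either(T1, int)).
Decompose either/2: E ≐ T3,  A ≐ T1.
Bind E := T3; substituting into the one remaining equation that mentions E gives: either(T3, T1) ≐ either(list(A), either(T1, int)).
Bind A := T1; substituting into the remaining equation gives: either(T3, T1) ≐ either(list(T1), either(T1, int)).
Decompose either/2: T3 ≐ list(T1),  T1 ≐ either(T1, int).
Bind T3 := list(T1); no other remaining equation mentions T3. Substituting into the earlier binding gives E := list(T1).
Occurs check fails: T1 occurs in either(T1, int); the equation T1 ≐ either(T1, int) has no finite solution.

FAIL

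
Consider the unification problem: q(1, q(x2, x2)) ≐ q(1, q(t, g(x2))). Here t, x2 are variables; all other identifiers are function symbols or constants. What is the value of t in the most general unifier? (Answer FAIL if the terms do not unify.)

FAIL

Decompose q/2: 1 ≐ 1,  q(x2, x2) ≐ q(t, g(x2)).
Delete trivial equation 1 ≐ 1.
Decompose q/2: x2 ≐ t,  x2 ≐ g(x2).
Bind x2 := t; substituting into the remaining equation gives: t ≐ g(t).
Occurs check fails: t occurs in g(t); the equation t ≐ g(t) has no finite solution.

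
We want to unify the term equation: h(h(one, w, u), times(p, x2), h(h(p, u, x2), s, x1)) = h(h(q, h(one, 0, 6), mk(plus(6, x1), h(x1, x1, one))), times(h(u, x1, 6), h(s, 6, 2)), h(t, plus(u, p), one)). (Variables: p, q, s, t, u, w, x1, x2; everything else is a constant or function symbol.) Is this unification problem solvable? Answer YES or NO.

YES

Decompose h/3: h(one, w, u) = h(q, h(one, 0, 6), mk(plus(6, x1), h(x1, x1, one))),  times(p, x2) = times(h(u, x1, 6), h(s, 6, 2)),  h(h(p, u, x2), s, x1) = h(t, plus(u, p), one).
Decompose h/3: one = q,  w = h(one, 0, 6),  u = mk(plus(6, x1), h(x1, x1, one)).
Bind q := one; no other remaining equation mentions q.
Bind w := h(one, 0, 6); no other remaining equation mentions w.
Bind u := mk(plus(6, x1), h(x1, x1, one)); substituting into the remaining equations gives: times(p, x2) = times(h(mk(plus(6, x1), h(x1, x1, one)), x1, 6), h(s, 6, 2)),  h(h(p, mk(plus(6, x1), h(x1, x1, one)), x2), s, x1) = h(t, plus(mk(plus(6, x1), h(x1, x1, one)), p), one).
Decompose times/2: p = h(mk(plus(6, x1), h(x1, x1, one)), x1, 6),  x2 = h(s, 6, 2).
Bind p := h(mk(plus(6, x1), h(x1, x1, one)), x1, 6); substituting into the one remaining equation that mentions p gives: h(h(h(mk(plus(6, x1), h(x1, x1, one)), x1, 6), mk(plus(6, x1), h(x1, x1, one)), x2), s, x1) = h(t, plus(mk(plus(6, x1), h(x1, x1, one)), h(mk(plus(6, x1), h(x1, x1, one)), x1, 6)), one).
Bind x2 := h(s, 6, 2); substituting into the remaining equation gives: h(h(h(mk(plus(6, x1), h(x1, x1, one)), x1, 6), mk(plus(6, x1), h(x1, x1, one)), h(s, 6, 2)), s, x1) = h(t, plus(mk(plus(6, x1), h(x1, x1, one)), h(mk(plus(6, x1), h(x1, x1, one)), x1, 6)), one).
Decompose h/3: h(h(mk(plus(6, x1), h(x1, x1, one)), x1, 6), mk(plus(6, x1), h(x1, x1, one)), h(s, 6, 2)) = t,  s = plus(mk(plus(6, x1), h(x1, x1, one)), h(mk(plus(6, x1), h(x1, x1, one)), x1, 6)),  x1 = one.
Bind t := h(h(mk(plus(6, x1), h(x1, x1, one)), x1, 6), mk(plus(6, x1), h(x1, x1, one)), h(s, 6, 2)); no other remaining equation mentions t.
Bind s := plus(mk(plus(6, x1), h(x1, x1, one)), h(mk(plus(6, x1), h(x1, x1, one)), x1, 6)); no other remaining equation mentions s. Substituting into the earlier bindings gives x2 := h(plus(mk(plus(6, x1), h(x1, x1, one)), h(mk(plus(6, x1), h(x1, x1, one)), x1, 6)), 6, 2), t := h(h(mk(plus(6, x1), h(x1, x1, one)), x1, 6), mk(plus(6, x1), h(x1, x1, one)), h(plus(mk(plus(6, x1), h(x1, x1, one)), h(mk(plus(6, x1), h(x1, x1, one)), x1, 6)), 6, 2)).
Bind x1 := one. Substituting into the earlier bindings gives u := mk(plus(6, one), h(one, one, one)), p := h(mk(plus(6, one), h(one, one, one)), one, 6), x2 := h(plus(mk(plus(6, one), h(one, one, one)), h(mk(plus(6, one), h(one, one, one)), one, 6)), 6, 2), t := h(h(mk(plus(6, one), h(one, one, one)), one, 6), mk(plus(6, one), h(one, one, one)), h(plus(mk(plus(6, one), h(one, one, one)), h(mk(plus(6, one), h(one, one, one)), one, 6)), 6, 2)), s := plus(mk(plus(6, one), h(one, one, one)), h(mk(plus(6, one), h(one, one, one)), one, 6)).
No equations remain and no clash or occurs-check failure arose, so a unifier exists.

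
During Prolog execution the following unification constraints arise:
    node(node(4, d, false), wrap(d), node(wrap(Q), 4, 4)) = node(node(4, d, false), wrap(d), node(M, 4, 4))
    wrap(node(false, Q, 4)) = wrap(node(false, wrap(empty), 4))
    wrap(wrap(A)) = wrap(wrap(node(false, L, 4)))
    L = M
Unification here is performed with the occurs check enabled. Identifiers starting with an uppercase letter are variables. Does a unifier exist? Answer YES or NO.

Decompose node/3: node(4, d, false) = node(4, d, false),  wrap(d) = wrap(d),  node(wrap(Q), 4, 4) = node(M, 4, 4).
Delete trivial equation node(4, d, false) = node(4, d, false).
Delete trivial equation wrap(d) = wrap(d).
Decompose node/3: wrap(Q) = M,  4 = 4,  4 = 4.
Bind M := wrap(Q); substituting into the one remaining equation that mentions M gives: L = wrap(Q).
Delete trivial equation 4 = 4.
Delete trivial equation 4 = 4.
Decompose wrap/1: node(false, Q, 4) = node(false, wrap(empty), 4).
Decompose node/3: false = false,  Q = wrap(empty),  4 = 4.
Delete trivial equation false = false.
Bind Q := wrap(empty); substituting into the one remaining equation that mentions Q gives: L = wrap(wrap(empty)). Substituting into the earlier binding gives M := wrap(wrap(empty)).
Delete trivial equation 4 = 4.
Decompose wrap/1: wrap(A) = wrap(node(false, L, 4)).
Decompose wrap/1: A = node(false, L, 4).
Bind A := node(false, L, 4); no other remaining equation mentions A.
Bind L := wrap(wrap(empty)). Substituting into the earlier binding gives A := node(false, wrap(wrap(empty)), 4).
No equations remain and no clash or occurs-check failure arose, so a unifier exists.

YES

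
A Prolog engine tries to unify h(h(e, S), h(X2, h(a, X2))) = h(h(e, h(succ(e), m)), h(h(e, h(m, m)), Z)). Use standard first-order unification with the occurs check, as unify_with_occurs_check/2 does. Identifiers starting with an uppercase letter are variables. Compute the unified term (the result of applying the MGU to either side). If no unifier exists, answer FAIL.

Decompose h/2: h(e, S) = h(e, h(succ(e), m)),  h(X2, h(a, X2)) = h(h(e, h(m, m)), Z).
Decompose h/2: e = e,  S = h(succ(e), m).
Delete trivial equation e = e.
Bind S := h(succ(e), m); no other remaining equation mentions S.
Decompose h/2: X2 = h(e, h(m, m)),  h(a, X2) = Z.
Bind X2 := h(e, h(m, m)); substituting into the remaining equation gives: h(a, h(e, h(m, m))) = Z.
Bind Z := h(a, h(e, h(m, m))).
Applying the MGU to either side gives h(h(e, h(succ(e), m)), h(h(e, h(m, m)), h(a, h(e, h(m, m))))).

h(h(e, h(succ(e), m)), h(h(e, h(m, m)), h(a, h(e, h(m, m)))))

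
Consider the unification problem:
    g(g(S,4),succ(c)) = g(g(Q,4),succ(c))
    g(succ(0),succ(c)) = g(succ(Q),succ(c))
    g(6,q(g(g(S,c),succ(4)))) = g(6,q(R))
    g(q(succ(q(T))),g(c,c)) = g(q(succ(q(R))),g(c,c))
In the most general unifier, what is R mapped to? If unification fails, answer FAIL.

g(g(0,c),succ(4))

Decompose g/2: g(S,4) = g(Q,4),  succ(c) = succ(c).
Decompose g/2: S = Q,  4 = 4.
Bind S := Q; substituting into the one remaining equation that mentions S gives: g(6,q(g(g(Q,c),succ(4)))) = g(6,q(R)).
Delete trivial equation 4 = 4.
Delete trivial equation succ(c) = succ(c).
Decompose g/2: succ(0) = succ(Q),  succ(c) = succ(c).
Decompose succ/1: 0 = Q.
Bind Q := 0; substituting into the one remaining equation that mentions Q gives: g(6,q(g(g(0,c),succ(4)))) = g(6,q(R)). Substituting into the earlier binding gives S := 0.
Delete trivial equation succ(c) = succ(c).
Decompose g/2: 6 = 6,  q(g(g(0,c),succ(4))) = q(R).
Delete trivial equation 6 = 6.
Decompose q/1: g(g(0,c),succ(4)) = R.
Bind R := g(g(0,c),succ(4)); substituting into the remaining equation gives: g(q(succ(q(T))),g(c,c)) = g(q(succ(q(g(g(0,c),succ(4))))),g(c,c)).
Decompose g/2: q(succ(q(T))) = q(succ(q(g(g(0,c),succ(4))))),  g(c,c) = g(c,c).
Decompose q/1: succ(q(T)) = succ(q(g(g(0,c),succ(4)))).
Decompose succ/1: q(T) = q(g(g(0,c),succ(4))).
Decompose q/1: T = g(g(0,c),succ(4)).
Bind T := g(g(0,c),succ(4)); no other remaining equation mentions T.
Delete trivial equation g(c,c) = g(c,c).
MGU = { S := 0, Q := 0, R := g(g(0,c),succ(4)), T := g(g(0,c),succ(4)) }, so R := g(g(0,c),succ(4)).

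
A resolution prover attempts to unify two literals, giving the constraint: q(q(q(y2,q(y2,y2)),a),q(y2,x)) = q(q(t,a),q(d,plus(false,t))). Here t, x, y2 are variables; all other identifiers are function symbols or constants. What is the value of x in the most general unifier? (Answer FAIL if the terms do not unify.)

Decompose q/2: q(q(y2,q(y2,y2)),a) = q(t,a),  q(y2,x) = q(d,plus(false,t)).
Decompose q/2: q(y2,q(y2,y2)) = t,  a = a.
Bind t := q(y2,q(y2,y2)); substituting into the one remaining equation that mentions t gives: q(y2,x) = q(d,plus(false,q(y2,q(y2,y2)))).
Delete trivial equation a = a.
Decompose q/2: y2 = d,  x = plus(false,q(y2,q(y2,y2))).
Bind y2 := d; substituting into the remaining equation gives: x = plus(false,q(d,q(d,d))). Substituting into the earlier binding gives t := q(d,q(d,d)).
Bind x := plus(false,q(d,q(d,d))).
MGU = { t := q(d,q(d,d)), y2 := d, x := plus(false,q(d,q(d,d))) }, so x := plus(false,q(d,q(d,d))).

plus(false,q(d,q(d,d)))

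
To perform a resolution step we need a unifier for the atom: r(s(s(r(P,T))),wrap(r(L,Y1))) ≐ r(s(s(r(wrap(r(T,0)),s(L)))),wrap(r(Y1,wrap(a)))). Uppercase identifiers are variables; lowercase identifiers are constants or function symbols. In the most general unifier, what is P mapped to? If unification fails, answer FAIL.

Decompose r/2: s(s(r(P,T))) ≐ s(s(r(wrap(r(T,0)),s(L)))),  wrap(r(L,Y1)) ≐ wrap(r(Y1,wrap(a))).
Decompose s/1: s(r(P,T)) ≐ s(r(wrap(r(T,0)),s(L))).
Decompose s/1: r(P,T) ≐ r(wrap(r(T,0)),s(L)).
Decompose r/2: P ≐ wrap(r(T,0)),  T ≐ s(L).
Bind P := wrap(r(T,0)); no other remaining equation mentions P.
Bind T := s(L); no other remaining equation mentions T. Substituting into the earlier binding gives P := wrap(r(s(L),0)).
Decompose wrap/1: r(L,Y1) ≐ r(Y1,wrap(a)).
Decompose r/2: L ≐ Y1,  Y1 ≐ wrap(a).
Bind L := Y1; no other remaining equation mentions L. Substituting into the earlier bindings gives P := wrap(r(s(Y1),0)), T := s(Y1).
Bind Y1 := wrap(a). Substituting into the earlier bindings gives P := wrap(r(s(wrap(a)),0)), T := s(wrap(a)), L := wrap(a).
MGU = { P ↦ wrap(r(s(wrap(a)),0)), T ↦ s(wrap(a)), L ↦ wrap(a), Y1 ↦ wrap(a) }, so P ↦ wrap(r(s(wrap(a)),0)).

wrap(r(s(wrap(a)),0))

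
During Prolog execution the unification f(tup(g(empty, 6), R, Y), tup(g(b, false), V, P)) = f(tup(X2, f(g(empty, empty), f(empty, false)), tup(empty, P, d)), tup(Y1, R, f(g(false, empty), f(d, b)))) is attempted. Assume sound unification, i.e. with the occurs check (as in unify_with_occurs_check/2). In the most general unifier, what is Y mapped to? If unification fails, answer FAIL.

tup(empty, f(g(false, empty), f(d, b)), d)

Decompose f/2: tup(g(empty, 6), R, Y) = tup(X2, f(g(empty, empty), f(empty, false)), tup(empty, P, d)),  tup(g(b, false), V, P) = tup(Y1, R, f(g(false, empty), f(d, b))).
Decompose tup/3: g(empty, 6) = X2,  R = f(g(empty, empty), f(empty, false)),  Y = tup(empty, P, d).
Bind X2 := g(empty, 6); no other remaining equation mentions X2.
Bind R := f(g(empty, empty), f(empty, false)); substituting into the one remaining equation that mentions R gives: tup(g(b, false), V, P) = tup(Y1, f(g(empty, empty), f(empty, false)), f(g(false, empty), f(d, b))).
Bind Y := tup(empty, P, d); no other remaining equation mentions Y.
Decompose tup/3: g(b, false) = Y1,  V = f(g(empty, empty), f(empty, false)),  P = f(g(false, empty), f(d, b)).
Bind Y1 := g(b, false); no other remaining equation mentions Y1.
Bind V := f(g(empty, empty), f(empty, false)); no other remaining equation mentions V.
Bind P := f(g(false, empty), f(d, b)). Substituting into the earlier binding gives Y := tup(empty, f(g(false, empty), f(d, b)), d).
MGU = { X2 -> g(empty, 6), R -> f(g(empty, empty), f(empty, false)), Y -> tup(empty, f(g(false, empty), f(d, b)), d), Y1 -> g(b, false), V -> f(g(empty, empty), f(empty, false)), P -> f(g(false, empty), f(d, b)) }, so Y -> tup(empty, f(g(false, empty), f(d, b)), d).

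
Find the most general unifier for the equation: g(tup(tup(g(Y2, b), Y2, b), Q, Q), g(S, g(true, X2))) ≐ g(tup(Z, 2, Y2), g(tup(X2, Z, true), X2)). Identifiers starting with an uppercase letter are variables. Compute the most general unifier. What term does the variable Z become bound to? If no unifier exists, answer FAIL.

FAIL

Decompose g/2: tup(tup(g(Y2, b), Y2, b), Q, Q) ≐ tup(Z, 2, Y2),  g(S, g(true, X2)) ≐ g(tup(X2, Z, true), X2).
Decompose tup/3: tup(g(Y2, b), Y2, b) ≐ Z,  Q ≐ 2,  Q ≐ Y2.
Bind Z := tup(g(Y2, b), Y2, b); substituting into the one remaining equation that mentions Z gives: g(S, g(true, X2)) ≐ g(tup(X2, tup(g(Y2, b), Y2, b), true), X2).
Bind Q := 2; substituting into the one remaining equation that mentions Q gives: 2 ≐ Y2.
Bind Y2 := 2; substituting into the remaining equation gives: g(S, g(true, X2)) ≐ g(tup(X2, tup(g(2, b), 2, b), true), X2). Substituting into the earlier binding gives Z := tup(g(2, b), 2, b).
Decompose g/2: S ≐ tup(X2, tup(g(2, b), 2, b), true),  g(true, X2) ≐ X2.
Bind S := tup(X2, tup(g(2, b), 2, b), true); no other remaining equation mentions S.
Occurs check fails: X2 occurs in g(true, X2); the equation X2 ≐ g(true, X2) has no finite solution.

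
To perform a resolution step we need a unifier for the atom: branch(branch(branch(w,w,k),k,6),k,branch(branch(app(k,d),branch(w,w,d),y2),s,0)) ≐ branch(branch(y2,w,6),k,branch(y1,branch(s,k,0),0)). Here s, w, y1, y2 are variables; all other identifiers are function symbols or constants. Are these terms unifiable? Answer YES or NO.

Decompose branch/3: branch(branch(w,w,k),k,6) ≐ branch(y2,w,6),  k ≐ k,  branch(branch(app(k,d),branch(w,w,d),y2),s,0) ≐ branch(y1,branch(s,k,0),0).
Decompose branch/3: branch(w,w,k) ≐ y2,  k ≐ w,  6 ≐ 6.
Bind y2 := branch(w,w,k); substituting into the one remaining equation that mentions y2 gives: branch(branch(app(k,d),branch(w,w,d),branch(w,w,k)),s,0) ≐ branch(y1,branch(s,k,0),0).
Bind w := k; substituting into the one remaining equation that mentions w gives: branch(branch(app(k,d),branch(k,k,d),branch(k,k,k)),s,0) ≐ branch(y1,branch(s,k,0),0). Substituting into the earlier binding gives y2 := branch(k,k,k).
Delete trivial equation 6 ≐ 6.
Delete trivial equation k ≐ k.
Decompose branch/3: branch(app(k,d),branch(k,k,d),branch(k,k,k)) ≐ y1,  s ≐ branch(s,k,0),  0 ≐ 0.
Bind y1 := branch(app(k,d),branch(k,k,d),branch(k,k,k)); no other remaining equation mentions y1.
Occurs check fails: s occurs in branch(s,k,0); the equation s ≐ branch(s,k,0) has no finite solution.

NO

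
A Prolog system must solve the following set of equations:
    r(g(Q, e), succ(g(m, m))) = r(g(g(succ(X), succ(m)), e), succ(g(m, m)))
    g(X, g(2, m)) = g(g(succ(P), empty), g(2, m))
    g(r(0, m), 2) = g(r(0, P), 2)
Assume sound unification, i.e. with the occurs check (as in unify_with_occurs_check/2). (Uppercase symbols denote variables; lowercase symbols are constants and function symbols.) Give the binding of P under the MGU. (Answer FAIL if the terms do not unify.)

Decompose r/2: g(Q, e) = g(g(succ(X), succ(m)), e),  succ(g(m, m)) = succ(g(m, m)).
Decompose g/2: Q = g(succ(X), succ(m)),  e = e.
Bind Q := g(succ(X), succ(m)); no other remaining equation mentions Q.
Delete trivial equation e = e.
Delete trivial equation succ(g(m, m)) = succ(g(m, m)).
Decompose g/2: X = g(succ(P), empty),  g(2, m) = g(2, m).
Bind X := g(succ(P), empty); no other remaining equation mentions X. Substituting into the earlier binding gives Q := g(succ(g(succ(P), empty)), succ(m)).
Delete trivial equation g(2, m) = g(2, m).
Decompose g/2: r(0, m) = r(0, P),  2 = 2.
Decompose r/2: 0 = 0,  m = P.
Delete trivial equation 0 = 0.
Bind P := m; no other remaining equation mentions P. Substituting into the earlier bindings gives Q := g(succ(g(succ(m), empty)), succ(m)), X := g(succ(m), empty).
Delete trivial equation 2 = 2.
MGU = { Q = g(succ(g(succ(m), empty)), succ(m)), X = g(succ(m), empty), P = m }, so P = m.

m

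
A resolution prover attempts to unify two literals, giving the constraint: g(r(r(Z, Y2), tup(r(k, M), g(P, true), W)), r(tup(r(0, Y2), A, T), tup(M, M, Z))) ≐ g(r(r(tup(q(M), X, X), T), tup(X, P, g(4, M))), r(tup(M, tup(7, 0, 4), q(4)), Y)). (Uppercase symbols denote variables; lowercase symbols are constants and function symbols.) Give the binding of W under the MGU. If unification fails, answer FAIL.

FAIL

Decompose g/2: r(r(Z, Y2), tup(r(k, M), g(P, true), W)) ≐ r(r(tup(q(M), X, X), T), tup(X, P, g(4, M))),  r(tup(r(0, Y2), A, T), tup(M, M, Z)) ≐ r(tup(M, tup(7, 0, 4), q(4)), Y).
Decompose r/2: r(Z, Y2) ≐ r(tup(q(M), X, X), T),  tup(r(k, M), g(P, true), W) ≐ tup(X, P, g(4, M)).
Decompose r/2: Z ≐ tup(q(M), X, X),  Y2 ≐ T.
Bind Z := tup(q(M), X, X); substituting into the one remaining equation that mentions Z gives: r(tup(r(0, Y2), A, T), tup(M, M, tup(q(M), X, X))) ≐ r(tup(M, tup(7, 0, 4), q(4)), Y).
Bind Y2 := T; substituting into the one remaining equation that mentions Y2 gives: r(tup(r(0, T), A, T), tup(M, M, tup(q(M), X, X))) ≐ r(tup(M, tup(7, 0, 4), q(4)), Y).
Decompose tup/3: r(k, M) ≐ X,  g(P, true) ≐ P,  W ≐ g(4, M).
Bind X := r(k, M); substituting into the one remaining equation that mentions X gives: r(tup(r(0, T), A, T), tup(M, M, tup(q(M), r(k, M), r(k, M)))) ≐ r(tup(M, tup(7, 0, 4), q(4)), Y). Substituting into the earlier binding gives Z := tup(q(M), r(k, M), r(k, M)).
Occurs check fails: P occurs in g(P, true); the equation P ≐ g(P, true) has no finite solution.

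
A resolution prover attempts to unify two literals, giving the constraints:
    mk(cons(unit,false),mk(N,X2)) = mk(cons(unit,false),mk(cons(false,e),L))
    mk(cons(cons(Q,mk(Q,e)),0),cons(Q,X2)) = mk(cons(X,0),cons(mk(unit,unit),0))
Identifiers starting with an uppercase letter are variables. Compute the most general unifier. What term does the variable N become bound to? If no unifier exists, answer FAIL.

cons(false,e)

Decompose mk/2: cons(unit,false) = cons(unit,false),  mk(N,X2) = mk(cons(false,e),L).
Delete trivial equation cons(unit,false) = cons(unit,false).
Decompose mk/2: N = cons(false,e),  X2 = L.
Bind N := cons(false,e); no other remaining equation mentions N.
Bind X2 := L; substituting into the remaining equation gives: mk(cons(cons(Q,mk(Q,e)),0),cons(Q,L)) = mk(cons(X,0),cons(mk(unit,unit),0)).
Decompose mk/2: cons(cons(Q,mk(Q,e)),0) = cons(X,0),  cons(Q,L) = cons(mk(unit,unit),0).
Decompose cons/2: cons(Q,mk(Q,e)) = X,  0 = 0.
Bind X := cons(Q,mk(Q,e)); no other remaining equation mentions X.
Delete trivial equation 0 = 0.
Decompose cons/2: Q = mk(unit,unit),  L = 0.
Bind Q := mk(unit,unit); no other remaining equation mentions Q. Substituting into the earlier binding gives X := cons(mk(unit,unit),mk(mk(unit,unit),e)).
Bind L := 0. Substituting into the earlier binding gives X2 := 0.
MGU = { N -> cons(false,e), X2 -> 0, X -> cons(mk(unit,unit),mk(mk(unit,unit),e)), Q -> mk(unit,unit), L -> 0 }, so N -> cons(false,e).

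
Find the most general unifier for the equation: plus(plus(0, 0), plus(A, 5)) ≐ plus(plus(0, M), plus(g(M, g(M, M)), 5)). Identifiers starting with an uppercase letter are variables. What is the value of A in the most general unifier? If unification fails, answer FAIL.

g(0, g(0, 0))

Decompose plus/2: plus(0, 0) ≐ plus(0, M),  plus(A, 5) ≐ plus(g(M, g(M, M)), 5).
Decompose plus/2: 0 ≐ 0,  0 ≐ M.
Delete trivial equation 0 ≐ 0.
Bind M := 0; substituting into the remaining equation gives: plus(A, 5) ≐ plus(g(0, g(0, 0)), 5).
Decompose plus/2: A ≐ g(0, g(0, 0)),  5 ≐ 5.
Bind A := g(0, g(0, 0)); no other remaining equation mentions A.
Delete trivial equation 5 ≐ 5.
MGU = { M := 0, A := g(0, g(0, 0)) }, so A := g(0, g(0, 0)).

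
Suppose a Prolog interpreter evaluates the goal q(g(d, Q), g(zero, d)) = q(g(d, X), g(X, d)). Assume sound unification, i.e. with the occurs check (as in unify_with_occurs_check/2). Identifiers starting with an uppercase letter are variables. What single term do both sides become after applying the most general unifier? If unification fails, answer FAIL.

q(g(d, zero), g(zero, d))

Decompose q/2: g(d, Q) = g(d, X),  g(zero, d) = g(X, d).
Decompose g/2: d = d,  Q = X.
Delete trivial equation d = d.
Bind Q := X; no other remaining equation mentions Q.
Decompose g/2: zero = X,  d = d.
Bind X := zero; no other remaining equation mentions X. Substituting into the earlier binding gives Q := zero.
Delete trivial equation d = d.
Applying the MGU to either side gives q(g(d, zero), g(zero, d)).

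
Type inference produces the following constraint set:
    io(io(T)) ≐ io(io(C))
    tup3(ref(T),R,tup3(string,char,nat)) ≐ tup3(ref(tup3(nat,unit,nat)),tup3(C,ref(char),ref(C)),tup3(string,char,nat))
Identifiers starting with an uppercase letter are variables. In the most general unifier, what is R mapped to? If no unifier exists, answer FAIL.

tup3(tup3(nat,unit,nat),ref(char),ref(tup3(nat,unit,nat)))

Decompose io/1: io(T) ≐ io(C).
Decompose io/1: T ≐ C.
Bind T := C; substituting into the remaining equation gives: tup3(ref(C),R,tup3(string,char,nat)) ≐ tup3(ref(tup3(nat,unit,nat)),tup3(C,ref(char),ref(C)),tup3(string,char,nat)).
Decompose tup3/3: ref(C) ≐ ref(tup3(nat,unit,nat)),  R ≐ tup3(C,ref(char),ref(C)),  tup3(string,char,nat) ≐ tup3(string,char,nat).
Decompose ref/1: C ≐ tup3(nat,unit,nat).
Bind C := tup3(nat,unit,nat); substituting into the one remaining equation that mentions C gives: R ≐ tup3(tup3(nat,unit,nat),ref(char),ref(tup3(nat,unit,nat))). Substituting into the earlier binding gives T := tup3(nat,unit,nat).
Bind R := tup3(tup3(nat,unit,nat),ref(char),ref(tup3(nat,unit,nat))); no other remaining equation mentions R.
Delete trivial equation tup3(string,char,nat) ≐ tup3(string,char,nat).
MGU = { T -> tup3(nat,unit,nat), C -> tup3(nat,unit,nat), R -> tup3(tup3(nat,unit,nat),ref(char),ref(tup3(nat,unit,nat))) }, so R -> tup3(tup3(nat,unit,nat),ref(char),ref(tup3(nat,unit,nat))).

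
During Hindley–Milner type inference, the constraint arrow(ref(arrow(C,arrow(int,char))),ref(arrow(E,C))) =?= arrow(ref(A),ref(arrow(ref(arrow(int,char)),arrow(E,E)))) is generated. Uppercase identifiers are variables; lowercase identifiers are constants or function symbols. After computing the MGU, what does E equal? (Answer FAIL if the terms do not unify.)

Decompose arrow/2: ref(arrow(C,arrow(int,char))) =?= ref(A),  ref(arrow(E,C)) =?= ref(arrow(ref(arrow(int,char)),arrow(E,E))).
Decompose ref/1: arrow(C,arrow(int,char)) =?= A.
Bind A := arrow(C,arrow(int,char)); no other remaining equation mentions A.
Decompose ref/1: arrow(E,C) =?= arrow(ref(arrow(int,char)),arrow(E,E)).
Decompose arrow/2: E =?= ref(arrow(int,char)),  C =?= arrow(E,E).
Bind E := ref(arrow(int,char)); substituting into the remaining equation gives: C =?= arrow(ref(arrow(int,char)),ref(arrow(int,char))).
Bind C := arrow(ref(arrow(int,char)),ref(arrow(int,char))). Substituting into the earlier binding gives A := arrow(arrow(ref(arrow(int,char)),ref(arrow(int,char))),arrow(int,char)).
MGU = { A -> arrow(arrow(ref(arrow(int,char)),ref(arrow(int,char))),arrow(int,char)), E -> ref(arrow(int,char)), C -> arrow(ref(arrow(int,char)),ref(arrow(int,char))) }, so E -> ref(arrow(int,char)).

ref(arrow(int,char))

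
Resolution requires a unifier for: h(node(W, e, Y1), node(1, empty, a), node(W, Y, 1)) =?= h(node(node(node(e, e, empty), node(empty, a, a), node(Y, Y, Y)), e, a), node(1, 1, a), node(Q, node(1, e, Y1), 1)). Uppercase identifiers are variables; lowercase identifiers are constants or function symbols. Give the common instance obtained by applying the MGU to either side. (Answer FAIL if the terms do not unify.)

Decompose h/3: node(W, e, Y1) =?= node(node(node(e, e, empty), node(empty, a, a), node(Y, Y, Y)), e, a),  node(1, empty, a) =?= node(1, 1, a),  node(W, Y, 1) =?= node(Q, node(1, e, Y1), 1).
Decompose node/3: W =?= node(node(e, e, empty), node(empty, a, a), node(Y, Y, Y)),  e =?= e,  Y1 =?= a.
Bind W := node(node(e, e, empty), node(empty, a, a), node(Y, Y, Y)); substituting into the one remaining equation that mentions W gives: node(node(node(e, e, empty), node(empty, a, a), node(Y, Y, Y)), Y, 1) =?= node(Q, node(1, e, Y1), 1).
Delete trivial equation e =?= e.
Bind Y1 := a; substituting into the one remaining equation that mentions Y1 gives: node(node(node(e, e, empty), node(empty, a, a), node(Y, Y, Y)), Y, 1) =?= node(Q, node(1, e, a), 1).
Decompose node/3: 1 =?= 1,  empty =?= 1,  a =?= a.
Delete trivial equation 1 =?= 1.
Clash: constants empty and 1 differ; no unifier exists.

FAIL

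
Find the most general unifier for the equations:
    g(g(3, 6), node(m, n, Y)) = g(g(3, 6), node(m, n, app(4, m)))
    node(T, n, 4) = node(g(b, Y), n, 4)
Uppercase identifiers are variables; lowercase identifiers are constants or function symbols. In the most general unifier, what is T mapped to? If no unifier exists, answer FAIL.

g(b, app(4, m))

Decompose g/2: g(3, 6) = g(3, 6),  node(m, n, Y) = node(m, n, app(4, m)).
Delete trivial equation g(3, 6) = g(3, 6).
Decompose node/3: m = m,  n = n,  Y = app(4, m).
Delete trivial equation m = m.
Delete trivial equation n = n.
Bind Y := app(4, m); substituting into the remaining equation gives: node(T, n, 4) = node(g(b, app(4, m)), n, 4).
Decompose node/3: T = g(b, app(4, m)),  n = n,  4 = 4.
Bind T := g(b, app(4, m)); no other remaining equation mentions T.
Delete trivial equation n = n.
Delete trivial equation 4 = 4.
MGU = { Y := app(4, m), T := g(b, app(4, m)) }, so T := g(b, app(4, m)).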